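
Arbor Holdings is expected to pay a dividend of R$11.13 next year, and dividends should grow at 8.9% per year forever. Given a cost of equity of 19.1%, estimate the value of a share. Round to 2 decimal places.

R$109.12

Gordon growth model: P₀ = D₁/(r − g), with D₁ = 11.13 given directly.
P₀ = 11.1300 / (0.191 − 0.089) = 11.1300 / 0.102 = 109.1176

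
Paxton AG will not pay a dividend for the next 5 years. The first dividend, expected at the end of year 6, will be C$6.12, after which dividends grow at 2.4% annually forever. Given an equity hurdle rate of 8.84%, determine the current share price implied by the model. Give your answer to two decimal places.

C$62.22

Deferred-dividend DDM. At t=5 the remaining stream is a growing perpetuity with first payment D_6 = 6.12.
V_5 = D_6/(r−g) = 6.12/(0.0884−0.024) = 95.0311
P₀ = V_5/(1+r)^5 = 95.0311/(1+0.0884)^5 = 62.2190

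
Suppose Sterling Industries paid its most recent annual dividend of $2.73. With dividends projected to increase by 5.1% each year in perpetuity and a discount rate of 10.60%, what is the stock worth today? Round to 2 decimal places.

$52.17

Gordon growth model: P₀ = D₁/(r − g). D₁ = 2.73 × (1 + 0.051) = 2.8692.
P₀ = 2.8692 / (0.106 − 0.051) = 2.8692 / 0.055 = 52.1678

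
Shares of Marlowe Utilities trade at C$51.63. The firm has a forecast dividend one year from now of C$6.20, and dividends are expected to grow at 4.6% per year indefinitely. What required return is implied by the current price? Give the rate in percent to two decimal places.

Rearranging the constant-growth DDM: r = D₁/P₀ + g.
r = 6.2000 / 51.63 + 0.046 = 0.12009 + 0.046 = 0.16609

16.61%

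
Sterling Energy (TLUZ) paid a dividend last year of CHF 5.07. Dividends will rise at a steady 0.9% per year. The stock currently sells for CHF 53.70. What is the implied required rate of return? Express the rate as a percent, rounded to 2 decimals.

Rearranging the constant-growth DDM: r = D₁/P₀ + g.
D₁ = 5.07 × (1 + 0.009) = 5.1156.
r = 5.1156 / 53.70 + 0.009 = 0.09526 + 0.009 = 0.10426

10.43%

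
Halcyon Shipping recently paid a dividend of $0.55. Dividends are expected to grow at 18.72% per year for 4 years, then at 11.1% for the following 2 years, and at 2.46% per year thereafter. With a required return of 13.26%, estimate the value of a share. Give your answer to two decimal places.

Three-stage DDM. Project D₁…D_6; terminal Gordon value at t=6 with g = 0.0246; discount at r = 0.1326.
D_1 = 0.6530
D_2 = 0.7752
D_3 = 0.9203
D_4 = 1.0926
D_5 = 1.2139
D_6 = 1.3486
TV_6 = 1.3818/(0.1326−0.0246) = 12.7943
P₀ = Σ Dₜ/(1+r)ᵗ + TV_6/(1+r)^6 = 9.8296

$9.83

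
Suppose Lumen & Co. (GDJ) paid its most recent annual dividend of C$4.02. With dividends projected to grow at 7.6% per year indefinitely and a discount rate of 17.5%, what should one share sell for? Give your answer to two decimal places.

Gordon growth model: P₀ = D₁/(r − g). D₁ = 4.02 × (1 + 0.076) = 4.3255.
P₀ = 4.3255 / (0.175 − 0.076) = 4.3255 / 0.099 = 43.6921

C$43.69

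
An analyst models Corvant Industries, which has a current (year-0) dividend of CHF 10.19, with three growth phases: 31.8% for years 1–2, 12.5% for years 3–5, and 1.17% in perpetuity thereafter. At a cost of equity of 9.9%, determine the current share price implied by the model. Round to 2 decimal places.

CHF 255.14

Three-stage DDM. Project D₁…D_5; terminal Gordon value at t=5 with g = 0.0117; discount at r = 0.099.
D_1 = 13.4304
D_2 = 17.7013
D_3 = 19.9140
D_4 = 22.4032
D_5 = 25.2036
TV_5 = 25.4985/(0.099−0.0117) = 292.0788
P₀ = Σ Dₜ/(1+r)ᵗ + TV_5/(1+r)^5 = 255.1417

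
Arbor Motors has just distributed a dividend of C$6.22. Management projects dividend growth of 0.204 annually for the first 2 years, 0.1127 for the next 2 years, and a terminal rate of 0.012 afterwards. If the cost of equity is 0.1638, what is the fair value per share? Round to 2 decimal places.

C$66.11

Three-stage DDM. Project D₁…D_4; terminal Gordon value at t=4 with g = 0.012; discount at r = 0.1638.
D_1 = 7.4889
D_2 = 9.0166
D_3 = 10.0328
D_4 = 11.1635
TV_4 = 11.2974/(0.1638−0.012) = 74.4232
P₀ = Σ Dₜ/(1+r)ᵗ + TV_4/(1+r)^4 = 66.1112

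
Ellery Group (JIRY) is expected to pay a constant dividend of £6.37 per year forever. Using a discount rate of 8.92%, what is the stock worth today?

£71.41

Zero-growth DDM (perpetuity): P₀ = D/r = 6.37 / 0.0892 = 71.4126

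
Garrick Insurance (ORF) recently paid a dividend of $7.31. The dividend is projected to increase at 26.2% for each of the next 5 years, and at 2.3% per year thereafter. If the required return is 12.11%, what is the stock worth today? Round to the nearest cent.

Two-stage DDM. Project D₁…D_5 at 0.262, terminal growth 0.023, discount at r = 0.1211.
D_1 = 9.2252
D_2 = 11.6422
D_3 = 14.6925
D_4 = 18.5419
D_5 = 23.3999
Terminal value at t=5: TV = D_6/(r−g) = 23.9381/(0.1211−0.023) = 244.0174
P₀ = 9.2252/(1+0.1211)^1 + 11.6422/(1+0.1211)^2 + 14.6925/(1+0.1211)^3 + 18.5419/(1+0.1211)^4 + 23.3999/(1+0.1211)^5 + 244.0174/(1+0.1211)^5 = 190.6530

$190.65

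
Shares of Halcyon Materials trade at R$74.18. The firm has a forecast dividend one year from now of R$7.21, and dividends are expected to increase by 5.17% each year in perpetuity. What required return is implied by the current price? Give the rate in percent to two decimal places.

14.89%

Rearranging the constant-growth DDM: r = D₁/P₀ + g.
r = 7.2100 / 74.18 + 0.0517 = 0.09720 + 0.0517 = 0.14890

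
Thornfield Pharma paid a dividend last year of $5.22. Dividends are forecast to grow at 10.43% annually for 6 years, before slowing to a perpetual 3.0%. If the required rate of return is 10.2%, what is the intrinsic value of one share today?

Two-stage DDM. Project D₁…D_6 at 0.1043, terminal growth 0.03, discount at r = 0.102.
D_1 = 5.7644
D_2 = 6.3657
D_3 = 7.0296
D_4 = 7.7628
D_5 = 8.5725
D_6 = 9.4666
Terminal value at t=6: TV = D_7/(r−g) = 9.7506/(0.102−0.03) = 135.4246
P₀ = 5.7644/(1+0.102)^1 + 6.3657/(1+0.102)^2 + 7.0296/(1+0.102)^3 + 7.7628/(1+0.102)^4 + 8.5725/(1+0.102)^5 + 9.4666/(1+0.102)^6 + 135.4246/(1+0.102)^6 = 107.1646

$107.16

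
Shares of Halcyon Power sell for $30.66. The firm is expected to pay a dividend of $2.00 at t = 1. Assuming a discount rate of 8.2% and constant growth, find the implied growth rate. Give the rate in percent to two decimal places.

1.68%

From P₀ = D₁/(r − g), the implied growth is g = r − D₁/P₀.
g = 0.082 − 2.00/30.66 = 0.082 − 0.06523 = 0.01677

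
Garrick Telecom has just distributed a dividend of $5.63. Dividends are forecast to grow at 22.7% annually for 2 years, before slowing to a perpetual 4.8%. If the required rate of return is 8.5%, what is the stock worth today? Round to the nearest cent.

Two-stage DDM. Project D₁…D_2 at 0.227, terminal growth 0.048, discount at r = 0.085.
D_1 = 6.9080
D_2 = 8.4761
Terminal value at t=2: TV = D_3/(r−g) = 8.8830/(0.085−0.048) = 240.0806
P₀ = 6.9080/(1+0.085)^1 + 8.4761/(1+0.085)^2 + 240.0806/(1+0.085)^2 = 217.5047

$217.50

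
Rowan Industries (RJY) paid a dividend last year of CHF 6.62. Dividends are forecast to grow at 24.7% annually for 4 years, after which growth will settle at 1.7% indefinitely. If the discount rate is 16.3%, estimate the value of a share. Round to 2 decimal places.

Two-stage DDM. Project D₁…D_4 at 0.247, terminal growth 0.017, discount at r = 0.163.
D_1 = 8.2551
D_2 = 10.2942
D_3 = 12.8368
D_4 = 16.0075
Terminal value at t=4: TV = D_5/(r−g) = 16.2796/(0.163−0.017) = 111.5044
P₀ = 8.2551/(1+0.163)^1 + 10.2942/(1+0.163)^2 + 12.8368/(1+0.163)^3 + 16.0075/(1+0.163)^4 + 111.5044/(1+0.163)^4 = 92.5693

CHF 92.57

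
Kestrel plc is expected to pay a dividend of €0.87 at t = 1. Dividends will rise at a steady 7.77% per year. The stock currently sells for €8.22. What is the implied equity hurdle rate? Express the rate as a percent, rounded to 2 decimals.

Rearranging the constant-growth DDM: r = D₁/P₀ + g.
r = 0.8700 / 8.22 + 0.0777 = 0.10584 + 0.0777 = 0.18354

18.35%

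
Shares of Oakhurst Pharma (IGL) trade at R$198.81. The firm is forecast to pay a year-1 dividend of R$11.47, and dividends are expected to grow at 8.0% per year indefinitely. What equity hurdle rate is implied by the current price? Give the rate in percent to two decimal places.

13.77%

Rearranging the constant-growth DDM: r = D₁/P₀ + g.
r = 11.4700 / 198.81 + 0.08 = 0.05769 + 0.08 = 0.13769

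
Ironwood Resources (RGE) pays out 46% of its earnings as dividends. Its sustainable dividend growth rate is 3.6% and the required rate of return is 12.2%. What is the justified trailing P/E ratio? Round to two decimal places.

Justified trailing P/E = b(1+g)/(r−g) = 0.46×(1+0.036)/(0.122−0.036) = 5.5414

5.54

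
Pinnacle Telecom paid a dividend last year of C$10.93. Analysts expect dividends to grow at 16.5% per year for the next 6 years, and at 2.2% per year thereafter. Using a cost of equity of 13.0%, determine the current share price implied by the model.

Two-stage DDM. Project D₁…D_6 at 0.165, terminal growth 0.022, discount at r = 0.13.
D_1 = 12.7334
D_2 = 14.8345
D_3 = 17.2822
D_4 = 20.1337
D_5 = 23.4558
D_6 = 27.3260
Terminal value at t=6: TV = D_7/(r−g) = 27.9271/(0.13−0.022) = 258.5847
P₀ = 12.7334/(1+0.13)^1 + 14.8345/(1+0.13)^2 + 17.2822/(1+0.13)^3 + 20.1337/(1+0.13)^4 + 23.4558/(1+0.13)^5 + 27.3260/(1+0.13)^6 + 258.5847/(1+0.13)^6 = 197.2709

C$197.27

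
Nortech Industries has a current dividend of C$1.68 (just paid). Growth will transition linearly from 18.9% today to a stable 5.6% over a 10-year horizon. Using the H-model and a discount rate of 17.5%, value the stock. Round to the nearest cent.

C$24.30

H-model: P₀ = D₀[(1+g_L) + H(g_S−g_L)]/(r−g_L), with H = 10/2 = 5.
P₀ = 1.68 × [(1+0.056) + 5×(0.189−0.056)] / (0.175−0.056)
   = 1.68 × 1.7210 / 0.119 = 24.2965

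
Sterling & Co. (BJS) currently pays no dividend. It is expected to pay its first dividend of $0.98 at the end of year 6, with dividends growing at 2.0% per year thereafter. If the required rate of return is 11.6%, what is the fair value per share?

$5.90

Deferred-dividend DDM. At t=5 the remaining stream is a growing perpetuity with first payment D_6 = 0.98.
V_5 = D_6/(r−g) = 0.98/(0.116−0.02) = 10.2083
P₀ = V_5/(1+r)^5 = 10.2083/(1+0.116)^5 = 5.8970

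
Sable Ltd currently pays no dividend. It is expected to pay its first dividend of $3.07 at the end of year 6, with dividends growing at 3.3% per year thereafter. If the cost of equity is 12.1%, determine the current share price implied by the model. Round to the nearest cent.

Deferred-dividend DDM. At t=5 the remaining stream is a growing perpetuity with first payment D_6 = 3.07.
V_5 = D_6/(r−g) = 3.07/(0.121−0.033) = 34.8864
P₀ = V_5/(1+r)^5 = 34.8864/(1+0.121)^5 = 19.7073

$19.71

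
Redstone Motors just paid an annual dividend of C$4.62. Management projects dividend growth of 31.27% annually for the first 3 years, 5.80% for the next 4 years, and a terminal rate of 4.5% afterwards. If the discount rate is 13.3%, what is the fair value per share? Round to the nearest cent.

C$107.91

Three-stage DDM. Project D₁…D_7; terminal Gordon value at t=7 with g = 0.045; discount at r = 0.133.
D_1 = 6.0647
D_2 = 7.9611
D_3 = 10.4505
D_4 = 11.0567
D_5 = 11.6980
D_6 = 12.3764
D_7 = 13.0943
TV_7 = 13.6835/(0.133−0.045) = 155.4944
P₀ = Σ Dₜ/(1+r)ᵗ + TV_7/(1+r)^7 = 107.9086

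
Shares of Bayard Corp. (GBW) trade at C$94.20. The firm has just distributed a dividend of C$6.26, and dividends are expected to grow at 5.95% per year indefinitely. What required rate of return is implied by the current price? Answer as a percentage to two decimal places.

Rearranging the constant-growth DDM: r = D₁/P₀ + g.
D₁ = 6.26 × (1 + 0.0595) = 6.6325.
r = 6.6325 / 94.20 + 0.0595 = 0.07041 + 0.0595 = 0.12991

12.99%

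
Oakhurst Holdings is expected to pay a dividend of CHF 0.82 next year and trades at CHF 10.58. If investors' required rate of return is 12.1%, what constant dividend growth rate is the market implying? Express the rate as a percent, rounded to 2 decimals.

From P₀ = D₁/(r − g), the implied growth is g = r − D₁/P₀.
g = 0.121 − 0.82/10.58 = 0.121 − 0.07750 = 0.04350

4.35%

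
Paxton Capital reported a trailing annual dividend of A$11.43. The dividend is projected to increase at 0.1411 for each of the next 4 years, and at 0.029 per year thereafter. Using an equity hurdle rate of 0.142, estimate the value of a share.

Two-stage DDM. Project D₁…D_4 at 0.1411, terminal growth 0.029, discount at r = 0.142.
D_1 = 13.0428
D_2 = 14.8831
D_3 = 16.9831
D_4 = 19.3794
Terminal value at t=4: TV = D_5/(r−g) = 19.9414/(0.142−0.029) = 176.4729
P₀ = 13.0428/(1+0.142)^1 + 14.8831/(1+0.142)^2 + 16.9831/(1+0.142)^3 + 19.3794/(1+0.142)^4 + 176.4729/(1+0.142)^4 = 149.3861

A$149.39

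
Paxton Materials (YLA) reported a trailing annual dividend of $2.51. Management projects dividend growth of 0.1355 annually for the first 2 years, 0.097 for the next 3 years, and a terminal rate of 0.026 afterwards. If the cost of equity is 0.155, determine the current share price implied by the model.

$28.00

Three-stage DDM. Project D₁…D_5; terminal Gordon value at t=5 with g = 0.026; discount at r = 0.155.
D_1 = 2.8501
D_2 = 3.2363
D_3 = 3.5502
D_4 = 3.8946
D_5 = 4.2724
TV_5 = 4.3834/(0.155−0.026) = 33.9802
P₀ = Σ Dₜ/(1+r)ᵗ + TV_5/(1+r)^5 = 27.9963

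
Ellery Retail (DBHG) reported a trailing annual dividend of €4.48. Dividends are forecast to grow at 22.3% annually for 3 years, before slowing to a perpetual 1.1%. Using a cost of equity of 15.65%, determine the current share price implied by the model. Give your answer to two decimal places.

€51.86

Two-stage DDM. Project D₁…D_3 at 0.223, terminal growth 0.011, discount at r = 0.1565.
D_1 = 5.4790
D_2 = 6.7009
D_3 = 8.1952
Terminal value at t=3: TV = D_4/(r−g) = 8.2853/(0.1565−0.011) = 56.9437
P₀ = 5.4790/(1+0.1565)^1 + 6.7009/(1+0.1565)^2 + 8.1952/(1+0.1565)^3 + 56.9437/(1+0.1565)^3 = 51.8594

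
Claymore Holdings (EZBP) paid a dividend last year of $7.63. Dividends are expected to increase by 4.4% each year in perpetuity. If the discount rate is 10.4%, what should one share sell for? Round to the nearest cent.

$132.76

Gordon growth model: P₀ = D₁/(r − g). D₁ = 7.63 × (1 + 0.044) = 7.9657.
P₀ = 7.9657 / (0.104 − 0.044) = 7.9657 / 0.06 = 132.7620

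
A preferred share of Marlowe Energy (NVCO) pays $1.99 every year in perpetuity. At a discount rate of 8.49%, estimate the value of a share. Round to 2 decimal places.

$23.44

Zero-growth DDM (perpetuity): P₀ = D/r = 1.99 / 0.0849 = 23.4393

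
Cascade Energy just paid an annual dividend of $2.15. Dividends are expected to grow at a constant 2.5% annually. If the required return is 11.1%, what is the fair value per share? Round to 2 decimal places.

Gordon growth model: P₀ = D₁/(r − g). D₁ = 2.15 × (1 + 0.025) = 2.2037.
P₀ = 2.2037 / (0.111 − 0.025) = 2.2037 / 0.086 = 25.6250

$25.62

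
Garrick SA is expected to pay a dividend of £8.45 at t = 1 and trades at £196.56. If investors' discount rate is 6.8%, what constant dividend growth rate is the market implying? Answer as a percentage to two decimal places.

From P₀ = D₁/(r − g), the implied growth is g = r − D₁/P₀.
g = 0.068 − 8.45/196.56 = 0.068 − 0.04299 = 0.02501

2.50%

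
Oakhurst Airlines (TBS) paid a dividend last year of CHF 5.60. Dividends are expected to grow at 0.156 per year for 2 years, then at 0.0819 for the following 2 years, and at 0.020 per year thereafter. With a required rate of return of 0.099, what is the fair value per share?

CHF 101.72

Three-stage DDM. Project D₁…D_4; terminal Gordon value at t=4 with g = 0.02; discount at r = 0.099.
D_1 = 6.4736
D_2 = 7.4835
D_3 = 8.0964
D_4 = 8.7595
TV_4 = 8.9347/(0.099−0.02) = 113.0970
P₀ = Σ Dₜ/(1+r)ᵗ + TV_4/(1+r)^4 = 101.7189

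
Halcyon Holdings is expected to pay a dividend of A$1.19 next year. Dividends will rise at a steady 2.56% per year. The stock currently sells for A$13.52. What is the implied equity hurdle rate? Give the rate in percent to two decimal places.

Rearranging the constant-growth DDM: r = D₁/P₀ + g.
r = 1.1900 / 13.52 + 0.0256 = 0.08802 + 0.0256 = 0.11362

11.36%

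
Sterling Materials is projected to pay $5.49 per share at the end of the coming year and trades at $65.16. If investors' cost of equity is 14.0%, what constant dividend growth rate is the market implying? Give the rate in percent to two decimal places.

From P₀ = D₁/(r − g), the implied growth is g = r − D₁/P₀.
g = 0.14 − 5.49/65.16 = 0.14 − 0.08425 = 0.05575

5.57%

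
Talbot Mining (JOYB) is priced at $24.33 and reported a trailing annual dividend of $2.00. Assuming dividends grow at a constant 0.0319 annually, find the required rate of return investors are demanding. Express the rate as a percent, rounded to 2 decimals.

Rearranging the constant-growth DDM: r = D₁/P₀ + g.
D₁ = 2.00 × (1 + 0.0319) = 2.0638.
r = 2.0638 / 24.33 + 0.0319 = 0.08483 + 0.0319 = 0.11673

11.67%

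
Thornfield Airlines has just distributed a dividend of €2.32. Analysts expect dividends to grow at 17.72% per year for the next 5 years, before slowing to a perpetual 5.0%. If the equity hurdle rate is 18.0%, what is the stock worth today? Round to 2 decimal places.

€30.03

Two-stage DDM. Project D₁…D_5 at 0.1772, terminal growth 0.05, discount at r = 0.18.
D_1 = 2.7311
D_2 = 3.2151
D_3 = 3.7848
D_4 = 4.4554
D_5 = 5.2449
Terminal value at t=5: TV = D_6/(r−g) = 5.5072/(0.18−0.05) = 42.3629
P₀ = 2.7311/(1+0.18)^1 + 3.2151/(1+0.18)^2 + 3.7848/(1+0.18)^3 + 4.4554/(1+0.18)^4 + 5.2449/(1+0.18)^5 + 42.3629/(1+0.18)^5 = 30.0349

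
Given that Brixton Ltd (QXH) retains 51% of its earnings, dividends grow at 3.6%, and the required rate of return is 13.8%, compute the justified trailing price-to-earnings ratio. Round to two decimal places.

Payout ratio b = 1 − 0.51 = 0.49.
Justified trailing P/E = b(1+g)/(r−g) = 0.49×(1+0.036)/(0.138−0.036) = 4.9769

4.98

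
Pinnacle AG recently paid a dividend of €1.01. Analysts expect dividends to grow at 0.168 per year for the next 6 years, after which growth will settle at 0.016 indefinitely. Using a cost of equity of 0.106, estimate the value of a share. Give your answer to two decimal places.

€23.18

Two-stage DDM. Project D₁…D_6 at 0.168, terminal growth 0.016, discount at r = 0.106.
D_1 = 1.1797
D_2 = 1.3779
D_3 = 1.6093
D_4 = 1.8797
D_5 = 2.1955
D_6 = 2.5644
Terminal value at t=6: TV = D_7/(r−g) = 2.6054/(0.106−0.016) = 28.9487
P₀ = 1.1797/(1+0.106)^1 + 1.3779/(1+0.106)^2 + 1.6093/(1+0.106)^3 + 1.8797/(1+0.106)^4 + 2.1955/(1+0.106)^5 + 2.5644/(1+0.106)^6 + 28.9487/(1+0.106)^6 = 23.1826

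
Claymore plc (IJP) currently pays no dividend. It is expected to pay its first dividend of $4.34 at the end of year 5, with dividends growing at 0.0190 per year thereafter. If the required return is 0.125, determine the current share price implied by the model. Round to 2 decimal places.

Deferred-dividend DDM. At t=4 the remaining stream is a growing perpetuity with first payment D_5 = 4.34.
V_4 = D_5/(r−g) = 4.34/(0.125−0.019) = 40.9434
P₀ = V_4/(1+r)^4 = 40.9434/(1+0.125)^4 = 25.5608

$25.56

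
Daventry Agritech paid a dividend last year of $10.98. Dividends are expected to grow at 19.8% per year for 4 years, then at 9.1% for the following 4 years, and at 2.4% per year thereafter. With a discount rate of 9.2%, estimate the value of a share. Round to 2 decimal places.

$357.78

Three-stage DDM. Project D₁…D_8; terminal Gordon value at t=8 with g = 0.024; discount at r = 0.092.
D_1 = 13.1540
D_2 = 15.7585
D_3 = 18.8787
D_4 = 22.6167
D_5 = 24.6748
D_6 = 26.9203
D_7 = 29.3700
D_8 = 32.0427
TV_8 = 32.8117/(0.092−0.024) = 482.5248
P₀ = Σ Dₜ/(1+r)ᵗ + TV_8/(1+r)^8 = 357.7767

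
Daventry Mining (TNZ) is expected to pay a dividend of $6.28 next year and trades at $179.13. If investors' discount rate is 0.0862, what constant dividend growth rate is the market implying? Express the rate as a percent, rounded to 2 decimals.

5.11%

From P₀ = D₁/(r − g), the implied growth is g = r − D₁/P₀.
g = 0.0862 − 6.28/179.13 = 0.0862 − 0.03506 = 0.05114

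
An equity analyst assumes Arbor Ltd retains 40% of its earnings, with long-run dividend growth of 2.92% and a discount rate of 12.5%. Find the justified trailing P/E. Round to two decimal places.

Payout ratio b = 1 − 0.40 = 0.60.
Justified trailing P/E = b(1+g)/(r−g) = 0.60×(1+0.0292)/(0.125−0.0292) = 6.4459

6.45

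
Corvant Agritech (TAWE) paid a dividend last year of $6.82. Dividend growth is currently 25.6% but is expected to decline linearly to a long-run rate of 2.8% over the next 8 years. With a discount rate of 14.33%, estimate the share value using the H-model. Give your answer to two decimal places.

$114.75

H-model: P₀ = D₀[(1+g_L) + H(g_S−g_L)]/(r−g_L), with H = 8/2 = 4.
P₀ = 6.82 × [(1+0.028) + 4×(0.256−0.028)] / (0.1433−0.028)
   = 6.82 × 1.9400 / 0.1153 = 114.7511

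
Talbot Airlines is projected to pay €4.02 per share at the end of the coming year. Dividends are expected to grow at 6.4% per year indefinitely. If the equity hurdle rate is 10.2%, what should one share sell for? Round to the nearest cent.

€105.79

Gordon growth model: P₀ = D₁/(r − g), with D₁ = 4.02 given directly.
P₀ = 4.0200 / (0.102 − 0.064) = 4.0200 / 0.038 = 105.7895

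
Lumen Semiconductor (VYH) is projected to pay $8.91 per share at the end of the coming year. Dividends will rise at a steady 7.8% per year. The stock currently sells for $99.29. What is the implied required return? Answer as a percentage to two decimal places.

Rearranging the constant-growth DDM: r = D₁/P₀ + g.
r = 8.9100 / 99.29 + 0.078 = 0.08974 + 0.078 = 0.16774

16.77%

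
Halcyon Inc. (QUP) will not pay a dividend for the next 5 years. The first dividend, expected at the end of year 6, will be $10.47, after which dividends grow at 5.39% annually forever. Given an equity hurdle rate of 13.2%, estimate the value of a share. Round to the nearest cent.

$72.12

Deferred-dividend DDM. At t=5 the remaining stream is a growing perpetuity with first payment D_6 = 10.47.
V_5 = D_6/(r−g) = 10.47/(0.132−0.0539) = 134.0589
P₀ = V_5/(1+r)^5 = 134.0589/(1+0.132)^5 = 72.1213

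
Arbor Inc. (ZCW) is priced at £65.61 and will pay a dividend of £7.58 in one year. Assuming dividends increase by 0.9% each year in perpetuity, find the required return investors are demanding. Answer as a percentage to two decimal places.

12.45%

Rearranging the constant-growth DDM: r = D₁/P₀ + g.
r = 7.5800 / 65.61 + 0.009 = 0.11553 + 0.009 = 0.12453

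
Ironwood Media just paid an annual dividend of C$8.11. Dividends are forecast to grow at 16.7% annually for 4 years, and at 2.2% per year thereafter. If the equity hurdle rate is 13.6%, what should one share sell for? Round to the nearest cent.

Two-stage DDM. Project D₁…D_4 at 0.167, terminal growth 0.022, discount at r = 0.136.
D_1 = 9.4644
D_2 = 11.0449
D_3 = 12.8894
D_4 = 15.0420
Terminal value at t=4: TV = D_5/(r−g) = 15.3729/(0.136−0.022) = 134.8498
P₀ = 9.4644/(1+0.136)^1 + 11.0449/(1+0.136)^2 + 12.8894/(1+0.136)^3 + 15.0420/(1+0.136)^4 + 134.8498/(1+0.136)^4 = 115.6867

C$115.69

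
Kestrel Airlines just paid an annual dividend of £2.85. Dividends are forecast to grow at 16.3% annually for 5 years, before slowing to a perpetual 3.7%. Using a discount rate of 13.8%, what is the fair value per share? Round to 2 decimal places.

Two-stage DDM. Project D₁…D_5 at 0.163, terminal growth 0.037, discount at r = 0.138.
D_1 = 3.3146
D_2 = 3.8548
D_3 = 4.4832
D_4 = 5.2139
D_5 = 6.0638
Terminal value at t=5: TV = D_6/(r−g) = 6.2881/(0.138−0.037) = 62.2588
P₀ = 3.3146/(1+0.138)^1 + 3.8548/(1+0.138)^2 + 4.4832/(1+0.138)^3 + 5.2139/(1+0.138)^4 + 6.0638/(1+0.138)^5 + 62.2588/(1+0.138)^5 = 47.8375

£47.84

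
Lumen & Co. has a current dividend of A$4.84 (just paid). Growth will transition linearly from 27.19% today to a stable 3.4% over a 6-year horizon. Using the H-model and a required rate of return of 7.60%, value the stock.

A$201.40

H-model: P₀ = D₀[(1+g_L) + H(g_S−g_L)]/(r−g_L), with H = 6/2 = 3.
P₀ = 4.84 × [(1+0.034) + 3×(0.2719−0.034)] / (0.076−0.034)
   = 4.84 × 1.7477 / 0.042 = 201.4016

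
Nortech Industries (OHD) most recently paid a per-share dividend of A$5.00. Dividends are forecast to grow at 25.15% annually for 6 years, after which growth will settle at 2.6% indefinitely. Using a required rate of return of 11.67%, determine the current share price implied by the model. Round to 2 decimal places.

A$157.62

Two-stage DDM. Project D₁…D_6 at 0.2515, terminal growth 0.026, discount at r = 0.1167.
D_1 = 6.2575
D_2 = 7.8313
D_3 = 9.8008
D_4 = 12.2657
D_5 = 15.3506
D_6 = 19.2112
Terminal value at t=6: TV = D_7/(r−g) = 19.7107/(0.1167−0.026) = 217.3178
P₀ = 6.2575/(1+0.1167)^1 + 7.8313/(1+0.1167)^2 + 9.8008/(1+0.1167)^3 + 12.2657/(1+0.1167)^4 + 15.3506/(1+0.1167)^5 + 19.2112/(1+0.1167)^6 + 217.3178/(1+0.1167)^6 = 157.6225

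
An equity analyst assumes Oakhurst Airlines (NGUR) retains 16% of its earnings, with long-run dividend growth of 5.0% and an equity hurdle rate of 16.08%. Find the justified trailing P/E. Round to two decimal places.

7.96

Payout ratio b = 1 − 0.16 = 0.84.
Justified trailing P/E = b(1+g)/(r−g) = 0.84×(1+0.05)/(0.1608−0.05) = 7.9603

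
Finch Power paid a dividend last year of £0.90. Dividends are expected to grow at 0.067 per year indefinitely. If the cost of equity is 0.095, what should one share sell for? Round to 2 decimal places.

£34.30

Gordon growth model: P₀ = D₁/(r − g). D₁ = 0.90 × (1 + 0.067) = 0.9603.
P₀ = 0.9603 / (0.095 − 0.067) = 0.9603 / 0.028 = 34.2964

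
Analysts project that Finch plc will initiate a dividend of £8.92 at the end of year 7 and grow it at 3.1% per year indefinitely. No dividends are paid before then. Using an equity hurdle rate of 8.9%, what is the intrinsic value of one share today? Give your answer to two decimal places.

Deferred-dividend DDM. At t=6 the remaining stream is a growing perpetuity with first payment D_7 = 8.92.
V_6 = D_7/(r−g) = 8.92/(0.089−0.031) = 153.7931
P₀ = V_6/(1+r)^6 = 153.7931/(1+0.089)^6 = 92.2082

£92.21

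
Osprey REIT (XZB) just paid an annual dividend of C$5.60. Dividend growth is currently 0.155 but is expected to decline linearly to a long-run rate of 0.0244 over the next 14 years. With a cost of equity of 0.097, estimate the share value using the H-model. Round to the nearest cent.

C$149.53

H-model: P₀ = D₀[(1+g_L) + H(g_S−g_L)]/(r−g_L), with H = 14/2 = 7.
P₀ = 5.60 × [(1+0.0244) + 7×(0.155−0.0244)] / (0.097−0.0244)
   = 5.60 × 1.9386 / 0.0726 = 149.5339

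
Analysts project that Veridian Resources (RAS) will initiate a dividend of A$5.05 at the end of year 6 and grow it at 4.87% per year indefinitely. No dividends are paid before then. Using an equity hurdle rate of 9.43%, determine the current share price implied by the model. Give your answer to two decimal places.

Deferred-dividend DDM. At t=5 the remaining stream is a growing perpetuity with first payment D_6 = 5.05.
V_5 = D_6/(r−g) = 5.05/(0.0943−0.0487) = 110.7456
P₀ = V_5/(1+r)^5 = 110.7456/(1+0.0943)^5 = 70.5740

A$70.57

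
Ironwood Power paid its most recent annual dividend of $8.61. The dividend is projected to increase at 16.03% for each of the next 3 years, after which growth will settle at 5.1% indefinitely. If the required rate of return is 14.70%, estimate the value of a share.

$124.01

Two-stage DDM. Project D₁…D_3 at 0.1603, terminal growth 0.051, discount at r = 0.147.
D_1 = 9.9902
D_2 = 11.5916
D_3 = 13.4497
Terminal value at t=3: TV = D_4/(r−g) = 14.1357/(0.147−0.051) = 147.2467
P₀ = 9.9902/(1+0.147)^1 + 11.5916/(1+0.147)^2 + 13.4497/(1+0.147)^3 + 147.2467/(1+0.147)^3 = 124.0124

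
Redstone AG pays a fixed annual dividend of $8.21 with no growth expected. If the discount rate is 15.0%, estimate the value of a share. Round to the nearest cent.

$54.73

Zero-growth DDM (perpetuity): P₀ = D/r = 8.21 / 0.15 = 54.7333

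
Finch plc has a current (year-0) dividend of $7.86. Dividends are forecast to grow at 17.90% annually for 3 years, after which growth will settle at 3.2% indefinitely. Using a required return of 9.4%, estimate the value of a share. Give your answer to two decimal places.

Two-stage DDM. Project D₁…D_3 at 0.179, terminal growth 0.032, discount at r = 0.094.
D_1 = 9.2669
D_2 = 10.9257
D_3 = 12.8814
Terminal value at t=3: TV = D_4/(r−g) = 13.2936/(0.094−0.032) = 214.4134
P₀ = 9.2669/(1+0.094)^1 + 10.9257/(1+0.094)^2 + 12.8814/(1+0.094)^3 + 214.4134/(1+0.094)^3 = 191.1947

$191.19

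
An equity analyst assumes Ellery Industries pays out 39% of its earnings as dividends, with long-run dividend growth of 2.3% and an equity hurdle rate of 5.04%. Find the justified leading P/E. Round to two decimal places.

14.23

Justified leading P/E = b/(r−g) = 0.39/(0.0504−0.023) = 14.2336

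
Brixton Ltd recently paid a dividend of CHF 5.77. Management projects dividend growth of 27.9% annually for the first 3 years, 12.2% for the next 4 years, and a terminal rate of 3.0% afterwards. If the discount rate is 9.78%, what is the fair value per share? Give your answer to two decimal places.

CHF 213.49

Three-stage DDM. Project D₁…D_7; terminal Gordon value at t=7 with g = 0.03; discount at r = 0.0978.
D_1 = 7.3798
D_2 = 9.4388
D_3 = 12.0722
D_4 = 13.5450
D_5 = 15.1975
D_6 = 17.0516
D_7 = 19.1319
TV_7 = 19.7059/(0.0978−0.03) = 290.6474
P₀ = Σ Dₜ/(1+r)ᵗ + TV_7/(1+r)^7 = 213.4870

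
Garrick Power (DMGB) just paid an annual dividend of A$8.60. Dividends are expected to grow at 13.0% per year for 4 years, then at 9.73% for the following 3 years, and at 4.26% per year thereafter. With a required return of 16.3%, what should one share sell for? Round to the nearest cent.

Three-stage DDM. Project D₁…D_7; terminal Gordon value at t=7 with g = 0.0426; discount at r = 0.163.
D_1 = 9.7180
D_2 = 10.9813
D_3 = 12.4089
D_4 = 14.0221
D_5 = 15.3864
D_6 = 16.8835
D_7 = 18.5263
TV_7 = 19.3155/(0.163−0.0426) = 160.4278
P₀ = Σ Dₜ/(1+r)ᵗ + TV_7/(1+r)^7 = 108.2676

A$108.27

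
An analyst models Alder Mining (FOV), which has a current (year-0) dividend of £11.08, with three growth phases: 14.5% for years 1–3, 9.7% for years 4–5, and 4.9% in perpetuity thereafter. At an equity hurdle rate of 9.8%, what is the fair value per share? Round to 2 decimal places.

Three-stage DDM. Project D₁…D_5; terminal Gordon value at t=5 with g = 0.049; discount at r = 0.098.
D_1 = 12.6866
D_2 = 14.5262
D_3 = 16.6324
D_4 = 18.2458
D_5 = 20.0156
TV_5 = 20.9964/(0.098−0.049) = 428.4981
P₀ = Σ Dₜ/(1+r)ᵗ + TV_5/(1+r)^5 = 329.7583

£329.76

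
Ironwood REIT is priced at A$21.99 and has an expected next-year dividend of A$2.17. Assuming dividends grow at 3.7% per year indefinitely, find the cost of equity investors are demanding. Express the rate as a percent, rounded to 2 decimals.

13.57%

Rearranging the constant-growth DDM: r = D₁/P₀ + g.
r = 2.1700 / 21.99 + 0.037 = 0.09868 + 0.037 = 0.13568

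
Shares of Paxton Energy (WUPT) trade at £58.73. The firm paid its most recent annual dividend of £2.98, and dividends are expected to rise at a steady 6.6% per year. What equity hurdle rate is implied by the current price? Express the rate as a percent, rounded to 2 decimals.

12.01%

Rearranging the constant-growth DDM: r = D₁/P₀ + g.
D₁ = 2.98 × (1 + 0.066) = 3.1767.
r = 3.1767 / 58.73 + 0.066 = 0.05409 + 0.066 = 0.12009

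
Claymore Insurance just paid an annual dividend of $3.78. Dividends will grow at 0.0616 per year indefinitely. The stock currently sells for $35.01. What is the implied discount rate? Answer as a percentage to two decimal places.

17.62%

Rearranging the constant-growth DDM: r = D₁/P₀ + g.
D₁ = 3.78 × (1 + 0.0616) = 4.0128.
r = 4.0128 / 35.01 + 0.0616 = 0.11462 + 0.0616 = 0.17622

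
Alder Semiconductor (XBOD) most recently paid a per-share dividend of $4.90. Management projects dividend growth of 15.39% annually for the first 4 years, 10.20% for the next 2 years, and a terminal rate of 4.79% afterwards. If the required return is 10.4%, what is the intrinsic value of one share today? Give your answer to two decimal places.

$142.42

Three-stage DDM. Project D₁…D_6; terminal Gordon value at t=6 with g = 0.0479; discount at r = 0.104.
D_1 = 5.6541
D_2 = 6.5243
D_3 = 7.5284
D_4 = 8.6870
D_5 = 9.5731
D_6 = 10.5495
TV_6 = 11.0548/(0.104−0.0479) = 197.0557
P₀ = Σ Dₜ/(1+r)ᵗ + TV_6/(1+r)^6 = 142.4175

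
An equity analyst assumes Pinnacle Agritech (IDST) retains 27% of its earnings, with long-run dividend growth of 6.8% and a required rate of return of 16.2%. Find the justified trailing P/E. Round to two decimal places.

8.29

Payout ratio b = 1 − 0.27 = 0.73.
Justified trailing P/E = b(1+g)/(r−g) = 0.73×(1+0.068)/(0.162−0.068) = 8.2940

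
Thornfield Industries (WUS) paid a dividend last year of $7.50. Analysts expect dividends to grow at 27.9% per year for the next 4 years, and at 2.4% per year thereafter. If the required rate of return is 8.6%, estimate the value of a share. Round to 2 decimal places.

Two-stage DDM. Project D₁…D_4 at 0.279, terminal growth 0.024, discount at r = 0.086.
D_1 = 9.5925
D_2 = 12.2688
D_3 = 15.6918
D_4 = 20.0698
Terminal value at t=4: TV = D_5/(r−g) = 20.5515/(0.086−0.024) = 331.4757
P₀ = 9.5925/(1+0.086)^1 + 12.2688/(1+0.086)^2 + 15.6918/(1+0.086)^3 + 20.0698/(1+0.086)^4 + 331.4757/(1+0.086)^4 = 284.2200

$284.22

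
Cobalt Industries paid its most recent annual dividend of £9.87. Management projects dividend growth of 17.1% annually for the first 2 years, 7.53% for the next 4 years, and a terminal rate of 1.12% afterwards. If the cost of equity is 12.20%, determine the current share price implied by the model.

Three-stage DDM. Project D₁…D_6; terminal Gordon value at t=6 with g = 0.0112; discount at r = 0.122.
D_1 = 11.5578
D_2 = 13.5341
D_3 = 14.5533
D_4 = 15.6491
D_5 = 16.8275
D_6 = 18.0946
TV_6 = 18.2973/(0.122−0.0112) = 165.1379
P₀ = Σ Dₜ/(1+r)ᵗ + TV_6/(1+r)^6 = 142.5364

£142.54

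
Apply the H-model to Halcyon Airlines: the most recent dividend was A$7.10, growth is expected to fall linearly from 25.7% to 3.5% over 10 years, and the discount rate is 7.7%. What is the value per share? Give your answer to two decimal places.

A$362.61

H-model: P₀ = D₀[(1+g_L) + H(g_S−g_L)]/(r−g_L), with H = 10/2 = 5.
P₀ = 7.10 × [(1+0.035) + 5×(0.257−0.035)] / (0.077−0.035)
   = 7.10 × 2.1450 / 0.042 = 362.6071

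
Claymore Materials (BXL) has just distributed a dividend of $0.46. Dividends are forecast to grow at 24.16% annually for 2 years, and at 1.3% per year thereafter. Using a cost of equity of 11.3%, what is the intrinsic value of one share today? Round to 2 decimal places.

Two-stage DDM. Project D₁…D_2 at 0.2416, terminal growth 0.013, discount at r = 0.113.
D_1 = 0.5711
D_2 = 0.7091
Terminal value at t=2: TV = D_3/(r−g) = 0.7183/(0.113−0.013) = 7.1834
P₀ = 0.5711/(1+0.113)^1 + 0.7091/(1+0.113)^2 + 7.1834/(1+0.113)^2 = 6.8844

$6.88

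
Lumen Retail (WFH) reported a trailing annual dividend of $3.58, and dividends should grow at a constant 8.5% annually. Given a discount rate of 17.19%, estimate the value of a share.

$44.70

Gordon growth model: P₀ = D₁/(r − g). D₁ = 3.58 × (1 + 0.085) = 3.8843.
P₀ = 3.8843 / (0.1719 − 0.085) = 3.8843 / 0.0869 = 44.6985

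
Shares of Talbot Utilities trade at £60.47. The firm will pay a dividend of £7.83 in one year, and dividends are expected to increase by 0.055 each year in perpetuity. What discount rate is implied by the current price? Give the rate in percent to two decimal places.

18.45%

Rearranging the constant-growth DDM: r = D₁/P₀ + g.
r = 7.8300 / 60.47 + 0.055 = 0.12949 + 0.055 = 0.18449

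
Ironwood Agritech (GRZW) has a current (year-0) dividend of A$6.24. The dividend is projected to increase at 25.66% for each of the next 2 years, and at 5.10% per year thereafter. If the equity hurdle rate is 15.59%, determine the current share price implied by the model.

A$88.04

Two-stage DDM. Project D₁…D_2 at 0.2566, terminal growth 0.051, discount at r = 0.1559.
D_1 = 7.8412
D_2 = 9.8532
Terminal value at t=2: TV = D_3/(r−g) = 10.3557/(0.1559−0.051) = 98.7202
P₀ = 7.8412/(1+0.1559)^1 + 9.8532/(1+0.1559)^2 + 98.7202/(1+0.1559)^2 = 88.0448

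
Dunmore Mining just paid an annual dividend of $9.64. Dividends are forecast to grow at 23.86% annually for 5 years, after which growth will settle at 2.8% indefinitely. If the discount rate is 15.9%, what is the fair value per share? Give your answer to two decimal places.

$164.54

Two-stage DDM. Project D₁…D_5 at 0.2386, terminal growth 0.028, discount at r = 0.159.
D_1 = 11.9401
D_2 = 14.7890
D_3 = 18.3177
D_4 = 22.6883
D_5 = 28.1017
Terminal value at t=5: TV = D_6/(r−g) = 28.8885/(0.159−0.028) = 220.5232
P₀ = 11.9401/(1+0.159)^1 + 14.7890/(1+0.159)^2 + 18.3177/(1+0.159)^3 + 22.6883/(1+0.159)^4 + 28.1017/(1+0.159)^5 + 220.5232/(1+0.159)^5 = 164.5364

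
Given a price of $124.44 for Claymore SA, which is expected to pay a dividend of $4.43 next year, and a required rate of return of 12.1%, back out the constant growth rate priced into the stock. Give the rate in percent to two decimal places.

8.54%

From P₀ = D₁/(r − g), the implied growth is g = r − D₁/P₀.
g = 0.121 − 4.43/124.44 = 0.121 − 0.03560 = 0.08540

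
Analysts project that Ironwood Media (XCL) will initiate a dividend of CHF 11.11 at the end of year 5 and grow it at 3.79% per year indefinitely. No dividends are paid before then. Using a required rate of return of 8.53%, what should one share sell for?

CHF 168.94

Deferred-dividend DDM. At t=4 the remaining stream is a growing perpetuity with first payment D_5 = 11.11.
V_4 = D_5/(r−g) = 11.11/(0.0853−0.0379) = 234.3882
P₀ = V_4/(1+r)^4 = 234.3882/(1+0.0853)^4 = 168.9416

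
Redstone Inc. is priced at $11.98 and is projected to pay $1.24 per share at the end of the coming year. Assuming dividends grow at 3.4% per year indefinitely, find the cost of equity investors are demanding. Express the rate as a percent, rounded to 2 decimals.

13.75%

Rearranging the constant-growth DDM: r = D₁/P₀ + g.
r = 1.2400 / 11.98 + 0.034 = 0.10351 + 0.034 = 0.13751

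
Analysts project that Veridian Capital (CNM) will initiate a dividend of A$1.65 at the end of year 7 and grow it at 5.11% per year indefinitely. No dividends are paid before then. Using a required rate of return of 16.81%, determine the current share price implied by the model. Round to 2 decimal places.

Deferred-dividend DDM. At t=6 the remaining stream is a growing perpetuity with first payment D_7 = 1.65.
V_6 = D_7/(r−g) = 1.65/(0.1681−0.0511) = 14.1026
P₀ = V_6/(1+r)^6 = 14.1026/(1+0.1681)^6 = 5.5516

A$5.55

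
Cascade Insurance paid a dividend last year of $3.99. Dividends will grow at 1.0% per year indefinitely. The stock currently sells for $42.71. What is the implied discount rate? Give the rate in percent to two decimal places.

Rearranging the constant-growth DDM: r = D₁/P₀ + g.
D₁ = 3.99 × (1 + 0.01) = 4.0299.
r = 4.0299 / 42.71 + 0.01 = 0.09435 + 0.01 = 0.10435

10.44%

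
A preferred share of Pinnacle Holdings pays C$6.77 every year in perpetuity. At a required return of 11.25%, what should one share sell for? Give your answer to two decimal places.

Zero-growth DDM (perpetuity): P₀ = D/r = 6.77 / 0.1125 = 60.1778

C$60.18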